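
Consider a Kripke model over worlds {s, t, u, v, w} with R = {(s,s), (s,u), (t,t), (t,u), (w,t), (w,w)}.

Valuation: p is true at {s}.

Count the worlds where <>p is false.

s: successors {s, u}; p there: s:T, u:F. ✓
t: successors {t, u}; p there: t:F, u:F. ✗
u: no successors, so <>p fails. ✗
v: no successors, so <>p fails. ✗
w: successors {t, w}; p there: t:F, w:F. ✗
Satisfying worlds: {s}.
So <>p fails at the other 4 worlds.

4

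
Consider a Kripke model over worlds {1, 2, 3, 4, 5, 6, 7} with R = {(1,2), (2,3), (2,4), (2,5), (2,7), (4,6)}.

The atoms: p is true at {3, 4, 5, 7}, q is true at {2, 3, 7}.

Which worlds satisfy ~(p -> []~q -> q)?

1: p -> []~q -> q is T. ✗
2: p -> []~q -> q is T. ✗
3: p -> []~q -> q is T. ✗
4: p -> []~q -> q is F. ✓
5: p -> []~q -> q is F. ✓
6: p -> []~q -> q is T. ✗
7: p -> []~q -> q is T. ✗

{4, 5}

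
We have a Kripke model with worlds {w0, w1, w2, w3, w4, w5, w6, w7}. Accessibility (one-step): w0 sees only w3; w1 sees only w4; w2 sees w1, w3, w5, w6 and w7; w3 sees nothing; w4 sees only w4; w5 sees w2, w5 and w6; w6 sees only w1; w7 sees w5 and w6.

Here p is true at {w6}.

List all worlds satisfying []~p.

w0: successors {w3}; ~p there: w3:T. ✓
w1: successors {w4}; ~p there: w4:T. ✓
w2: successors {w1, w3, w5, w6, w7}; ~p there: w1:T, w3:T, w5:T, w6:F, w7:T. ✗
w3: no successors, so []~p holds vacuously. ✓
w4: successors {w4}; ~p there: w4:T. ✓
w5: successors {w2, w5, w6}; ~p there: w2:T, w5:T, w6:F. ✗
w6: successors {w1}; ~p there: w1:T. ✓
w7: successors {w5, w6}; ~p there: w5:T, w6:F. ✗

{w0, w1, w3, w4, w6}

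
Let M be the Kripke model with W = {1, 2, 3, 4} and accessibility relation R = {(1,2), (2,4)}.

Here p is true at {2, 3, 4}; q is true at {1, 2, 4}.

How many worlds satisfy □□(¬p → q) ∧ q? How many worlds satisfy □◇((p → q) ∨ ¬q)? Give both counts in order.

For □□(¬p → q) ∧ q:
1: □□(¬p → q) is T, q is T. ✓
2: □□(¬p → q) is T, q is T. ✓
3: □□(¬p → q) is T, q is F. ✗
4: □□(¬p → q) is T, q is T. ✓
— 3 worlds.
For □◇((p → q) ∨ ¬q):
1: successors {2}; ◇((p → q) ∨ ¬q) there: 2:T. ✓
2: successors {4}; ◇((p → q) ∨ ¬q) there: 4:F. ✗
3: no successors, so □◇((p → q) ∨ ¬q) holds vacuously. ✓
4: no successors, so □◇((p → q) ∨ ¬q) holds vacuously. ✓
— 3 worlds.

3 and 3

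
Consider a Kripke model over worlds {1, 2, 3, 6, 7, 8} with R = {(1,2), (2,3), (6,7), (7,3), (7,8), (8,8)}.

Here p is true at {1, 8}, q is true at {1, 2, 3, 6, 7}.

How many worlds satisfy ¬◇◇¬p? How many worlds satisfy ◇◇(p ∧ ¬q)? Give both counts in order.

4 and 3

For ¬◇◇¬p:
1: ◇◇¬p is T. ✗
2: ◇◇¬p is F. ✓
3: ◇◇¬p is F. ✓
6: ◇◇¬p is T. ✗
7: ◇◇¬p is F. ✓
8: ◇◇¬p is F. ✓
— 4 worlds.
For ◇◇(p ∧ ¬q):
1: successors {2}; ◇(p ∧ ¬q) there: 2:F. ✗
2: successors {3}; ◇(p ∧ ¬q) there: 3:F. ✗
3: no successors, so ◇◇(p ∧ ¬q) fails. ✗
6: successors {7}; ◇(p ∧ ¬q) there: 7:T. ✓
7: successors {3, 8}; ◇(p ∧ ¬q) there: 3:F, 8:T. ✓
8: successors {8}; ◇(p ∧ ¬q) there: 8:T. ✓
— 3 worlds.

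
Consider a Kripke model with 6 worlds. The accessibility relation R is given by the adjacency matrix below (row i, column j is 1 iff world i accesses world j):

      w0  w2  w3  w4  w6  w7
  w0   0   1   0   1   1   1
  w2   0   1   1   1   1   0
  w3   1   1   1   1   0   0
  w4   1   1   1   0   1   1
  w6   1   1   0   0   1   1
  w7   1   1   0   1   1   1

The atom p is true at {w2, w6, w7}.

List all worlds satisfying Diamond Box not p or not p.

{w0, w3, w4}

w0: Diamond Box not p is F, not p is T. ✓
w2: Diamond Box not p is F, not p is F. ✗
w3: Diamond Box not p is F, not p is T. ✓
w4: Diamond Box not p is F, not p is T. ✓
w6: Diamond Box not p is F, not p is F. ✗
w7: Diamond Box not p is F, not p is F. ✗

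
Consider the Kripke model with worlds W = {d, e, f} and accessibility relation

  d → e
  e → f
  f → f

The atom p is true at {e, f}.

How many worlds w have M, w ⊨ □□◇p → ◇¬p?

0

d: □□◇p is T, ◇¬p is F. ✗
e: □□◇p is T, ◇¬p is F. ✗
f: □□◇p is T, ◇¬p is F. ✗
Satisfying worlds: ∅.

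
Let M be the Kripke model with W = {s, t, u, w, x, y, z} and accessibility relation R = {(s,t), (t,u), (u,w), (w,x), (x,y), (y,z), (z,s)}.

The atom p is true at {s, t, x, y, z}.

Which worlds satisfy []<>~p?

s: successors {t}; <>~p there: t:T. ✓
t: successors {u}; <>~p there: u:T. ✓
u: successors {w}; <>~p there: w:F. ✗
w: successors {x}; <>~p there: x:F. ✗
x: successors {y}; <>~p there: y:F. ✗
y: successors {z}; <>~p there: z:F. ✗
z: successors {s}; <>~p there: s:F. ✗

{s, t}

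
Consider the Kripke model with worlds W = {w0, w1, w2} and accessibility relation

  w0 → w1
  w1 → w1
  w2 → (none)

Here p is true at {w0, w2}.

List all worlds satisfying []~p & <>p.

w0: []~p is T, <>p is F. ✗
w1: []~p is T, <>p is F. ✗
w2: []~p is T, <>p is F. ✗

∅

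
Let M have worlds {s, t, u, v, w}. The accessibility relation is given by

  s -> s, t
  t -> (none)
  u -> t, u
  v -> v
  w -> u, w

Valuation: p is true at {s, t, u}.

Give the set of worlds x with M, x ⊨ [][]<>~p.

s: successors {s, t}; []<>~p there: s:F, t:T. ✗
t: no successors, so [][]<>~p holds vacuously. ✓
u: successors {t, u}; []<>~p there: t:T, u:F. ✗
v: successors {v}; []<>~p there: v:T. ✓
w: successors {u, w}; []<>~p there: u:F, w:F. ✗

{t, v}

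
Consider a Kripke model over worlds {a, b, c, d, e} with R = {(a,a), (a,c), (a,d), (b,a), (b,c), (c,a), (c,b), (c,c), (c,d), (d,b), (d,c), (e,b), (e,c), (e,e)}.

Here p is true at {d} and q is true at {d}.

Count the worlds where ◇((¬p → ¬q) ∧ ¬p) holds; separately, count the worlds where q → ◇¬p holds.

5 and 5

For ◇((¬p → ¬q) ∧ ¬p):
a: successors {a, c, d}; (¬p → ¬q) ∧ ¬p there: a:T, c:T, d:F. ✓
b: successors {a, c}; (¬p → ¬q) ∧ ¬p there: a:T, c:T. ✓
c: successors {a, b, c, d}; (¬p → ¬q) ∧ ¬p there: a:T, b:T, c:T, d:F. ✓
d: successors {b, c}; (¬p → ¬q) ∧ ¬p there: b:T, c:T. ✓
e: successors {b, c, e}; (¬p → ¬q) ∧ ¬p there: b:T, c:T, e:T. ✓
— 5 worlds.
For q → ◇¬p:
a: q is F, ◇¬p is T. ✓
b: q is F, ◇¬p is T. ✓
c: q is F, ◇¬p is T. ✓
d: q is T, ◇¬p is T. ✓
e: q is F, ◇¬p is T. ✓
— 5 worlds.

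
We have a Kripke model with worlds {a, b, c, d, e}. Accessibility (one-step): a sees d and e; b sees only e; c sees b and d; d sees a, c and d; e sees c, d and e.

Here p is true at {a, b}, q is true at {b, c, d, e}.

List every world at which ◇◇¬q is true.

{a, c, d, e}

a: successors {d, e}; ◇¬q there: d:T, e:F. ✓
b: successors {e}; ◇¬q there: e:F. ✗
c: successors {b, d}; ◇¬q there: b:F, d:T. ✓
d: successors {a, c, d}; ◇¬q there: a:F, c:F, d:T. ✓
e: successors {c, d, e}; ◇¬q there: c:F, d:T, e:F. ✓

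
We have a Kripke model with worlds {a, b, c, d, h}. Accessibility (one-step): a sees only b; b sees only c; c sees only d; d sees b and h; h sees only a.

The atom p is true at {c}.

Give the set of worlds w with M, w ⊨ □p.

{b}

a: successors {b}; p there: b:F. ✗
b: successors {c}; p there: c:T. ✓
c: successors {d}; p there: d:F. ✗
d: successors {b, h}; p there: b:F, h:F. ✗
h: successors {a}; p there: a:F. ✗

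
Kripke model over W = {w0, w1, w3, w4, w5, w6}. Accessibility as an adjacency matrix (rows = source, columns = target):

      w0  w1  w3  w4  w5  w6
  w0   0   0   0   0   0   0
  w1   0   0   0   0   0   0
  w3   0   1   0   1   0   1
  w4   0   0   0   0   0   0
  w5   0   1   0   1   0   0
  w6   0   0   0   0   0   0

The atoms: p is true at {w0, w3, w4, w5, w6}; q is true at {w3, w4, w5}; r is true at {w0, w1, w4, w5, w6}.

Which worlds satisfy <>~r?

w0: no successors, so <>~r fails. ✗
w1: no successors, so <>~r fails. ✗
w3: successors {w1, w4, w6}; ~r there: w1:F, w4:F, w6:F. ✗
w4: no successors, so <>~r fails. ✗
w5: successors {w1, w4}; ~r there: w1:F, w4:F. ✗
w6: no successors, so <>~r fails. ✗

∅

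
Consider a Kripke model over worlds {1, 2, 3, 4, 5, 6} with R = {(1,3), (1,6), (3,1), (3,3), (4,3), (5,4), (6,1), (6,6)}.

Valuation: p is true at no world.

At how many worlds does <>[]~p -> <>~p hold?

6

1: <>[]~p is T, <>~p is T. ✓
2: <>[]~p is F, <>~p is F. ✓
3: <>[]~p is T, <>~p is T. ✓
4: <>[]~p is T, <>~p is T. ✓
5: <>[]~p is T, <>~p is T. ✓
6: <>[]~p is T, <>~p is T. ✓
Satisfying worlds: {1, 2, 3, 4, 5, 6}.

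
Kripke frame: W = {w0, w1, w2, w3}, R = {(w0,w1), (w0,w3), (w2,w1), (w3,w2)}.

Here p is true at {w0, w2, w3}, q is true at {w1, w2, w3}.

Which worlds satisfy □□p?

w0: successors {w1, w3}; □p there: w1:T, w3:T. ✓
w1: no successors, so □□p holds vacuously. ✓
w2: successors {w1}; □p there: w1:T. ✓
w3: successors {w2}; □p there: w2:F. ✗

{w0, w1, w2}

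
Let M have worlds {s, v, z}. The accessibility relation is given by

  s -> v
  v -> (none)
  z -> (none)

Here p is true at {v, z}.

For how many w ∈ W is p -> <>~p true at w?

s: p is F, <>~p is F. ✓
v: p is T, <>~p is F. ✗
z: p is T, <>~p is F. ✗
Satisfying worlds: {s}.

1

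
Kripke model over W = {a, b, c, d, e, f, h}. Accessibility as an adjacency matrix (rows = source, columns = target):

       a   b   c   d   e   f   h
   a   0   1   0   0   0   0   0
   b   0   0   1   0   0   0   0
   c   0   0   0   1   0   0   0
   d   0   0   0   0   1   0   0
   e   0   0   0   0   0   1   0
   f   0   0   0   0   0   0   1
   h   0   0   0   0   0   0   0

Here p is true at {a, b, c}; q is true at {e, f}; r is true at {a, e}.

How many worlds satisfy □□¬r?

6

a: successors {b}; □¬r there: b:T. ✓
b: successors {c}; □¬r there: c:T. ✓
c: successors {d}; □¬r there: d:F. ✗
d: successors {e}; □¬r there: e:T. ✓
e: successors {f}; □¬r there: f:T. ✓
f: successors {h}; □¬r there: h:T. ✓
h: no successors, so □□¬r holds vacuously. ✓
Satisfying worlds: {a, b, d, e, f, h}.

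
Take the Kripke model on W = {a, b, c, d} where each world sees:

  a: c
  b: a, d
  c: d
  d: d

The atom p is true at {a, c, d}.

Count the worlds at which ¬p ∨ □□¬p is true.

a: ¬p is F, □□¬p is F. ✗
b: ¬p is T, □□¬p is F. ✓
c: ¬p is F, □□¬p is F. ✗
d: ¬p is F, □□¬p is F. ✗
Satisfying worlds: {b}.

1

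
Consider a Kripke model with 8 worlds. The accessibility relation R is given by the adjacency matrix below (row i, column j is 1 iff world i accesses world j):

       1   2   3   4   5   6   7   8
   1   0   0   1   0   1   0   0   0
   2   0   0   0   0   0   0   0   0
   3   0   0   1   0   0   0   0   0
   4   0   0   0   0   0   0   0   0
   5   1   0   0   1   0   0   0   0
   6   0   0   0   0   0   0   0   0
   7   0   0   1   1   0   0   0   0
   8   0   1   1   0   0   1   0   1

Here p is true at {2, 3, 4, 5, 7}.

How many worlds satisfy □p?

1: successors {3, 5}; p there: 3:T, 5:T. ✓
2: no successors, so □p holds vacuously. ✓
3: successors {3}; p there: 3:T. ✓
4: no successors, so □p holds vacuously. ✓
5: successors {1, 4}; p there: 1:F, 4:T. ✗
6: no successors, so □p holds vacuously. ✓
7: successors {3, 4}; p there: 3:T, 4:T. ✓
8: successors {2, 3, 6, 8}; p there: 2:T, 3:T, 6:F, 8:F. ✗
Satisfying worlds: {1, 2, 3, 4, 6, 7}.

6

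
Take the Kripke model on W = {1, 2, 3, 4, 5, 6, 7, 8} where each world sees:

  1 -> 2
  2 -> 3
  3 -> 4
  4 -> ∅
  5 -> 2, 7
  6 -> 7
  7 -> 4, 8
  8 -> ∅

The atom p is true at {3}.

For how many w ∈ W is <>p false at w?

7

1: successors {2}; p there: 2:F. ✗
2: successors {3}; p there: 3:T. ✓
3: successors {4}; p there: 4:F. ✗
4: no successors, so <>p fails. ✗
5: successors {2, 7}; p there: 2:F, 7:F. ✗
6: successors {7}; p there: 7:F. ✗
7: successors {4, 8}; p there: 4:F, 8:F. ✗
8: no successors, so <>p fails. ✗
Satisfying worlds: {2}.
So <>p fails at the other 7 worlds.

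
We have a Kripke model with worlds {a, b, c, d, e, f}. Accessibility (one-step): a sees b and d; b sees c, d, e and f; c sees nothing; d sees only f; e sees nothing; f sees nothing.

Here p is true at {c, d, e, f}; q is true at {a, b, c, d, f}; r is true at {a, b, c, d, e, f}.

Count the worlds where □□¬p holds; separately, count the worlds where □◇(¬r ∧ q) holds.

4 and 3

For □□¬p:
a: successors {b, d}; □¬p there: b:F, d:F. ✗
b: successors {c, d, e, f}; □¬p there: c:T, d:F, e:T, f:T. ✗
c: no successors, so □□¬p holds vacuously. ✓
d: successors {f}; □¬p there: f:T. ✓
e: no successors, so □□¬p holds vacuously. ✓
f: no successors, so □□¬p holds vacuously. ✓
— 4 worlds.
For □◇(¬r ∧ q):
a: successors {b, d}; ◇(¬r ∧ q) there: b:F, d:F. ✗
b: successors {c, d, e, f}; ◇(¬r ∧ q) there: c:F, d:F, e:F, f:F. ✗
c: no successors, so □◇(¬r ∧ q) holds vacuously. ✓
d: successors {f}; ◇(¬r ∧ q) there: f:F. ✗
e: no successors, so □◇(¬r ∧ q) holds vacuously. ✓
f: no successors, so □◇(¬r ∧ q) holds vacuously. ✓
— 3 worlds.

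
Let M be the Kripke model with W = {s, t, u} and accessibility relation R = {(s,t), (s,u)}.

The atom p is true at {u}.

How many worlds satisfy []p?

2

s: successors {t, u}; p there: t:F, u:T. ✗
t: no successors, so []p holds vacuously. ✓
u: no successors, so []p holds vacuously. ✓
Satisfying worlds: {t, u}.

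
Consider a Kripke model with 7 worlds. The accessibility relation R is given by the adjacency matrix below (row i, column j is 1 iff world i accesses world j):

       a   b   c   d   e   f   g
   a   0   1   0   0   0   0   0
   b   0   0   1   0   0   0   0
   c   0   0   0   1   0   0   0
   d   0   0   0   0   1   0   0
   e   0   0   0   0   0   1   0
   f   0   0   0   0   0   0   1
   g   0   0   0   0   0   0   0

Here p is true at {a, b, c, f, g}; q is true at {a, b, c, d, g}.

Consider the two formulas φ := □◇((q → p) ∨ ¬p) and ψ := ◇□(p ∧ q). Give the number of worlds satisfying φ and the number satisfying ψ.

6 and 3

For □◇((q → p) ∨ ¬p):
a: successors {b}; ◇((q → p) ∨ ¬p) there: b:T. ✓
b: successors {c}; ◇((q → p) ∨ ¬p) there: c:T. ✓
c: successors {d}; ◇((q → p) ∨ ¬p) there: d:T. ✓
d: successors {e}; ◇((q → p) ∨ ¬p) there: e:T. ✓
e: successors {f}; ◇((q → p) ∨ ¬p) there: f:T. ✓
f: successors {g}; ◇((q → p) ∨ ¬p) there: g:F. ✗
g: no successors, so □◇((q → p) ∨ ¬p) holds vacuously. ✓
— 6 worlds.
For ◇□(p ∧ q):
a: successors {b}; □(p ∧ q) there: b:T. ✓
b: successors {c}; □(p ∧ q) there: c:F. ✗
c: successors {d}; □(p ∧ q) there: d:F. ✗
d: successors {e}; □(p ∧ q) there: e:F. ✗
e: successors {f}; □(p ∧ q) there: f:T. ✓
f: successors {g}; □(p ∧ q) there: g:T. ✓
g: no successors, so ◇□(p ∧ q) fails. ✗
— 3 worlds.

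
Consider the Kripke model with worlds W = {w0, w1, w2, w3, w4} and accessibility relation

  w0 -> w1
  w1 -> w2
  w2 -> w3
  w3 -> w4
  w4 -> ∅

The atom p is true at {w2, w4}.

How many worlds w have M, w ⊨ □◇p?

3

w0: successors {w1}; ◇p there: w1:T. ✓
w1: successors {w2}; ◇p there: w2:F. ✗
w2: successors {w3}; ◇p there: w3:T. ✓
w3: successors {w4}; ◇p there: w4:F. ✗
w4: no successors, so □◇p holds vacuously. ✓
Satisfying worlds: {w0, w2, w4}.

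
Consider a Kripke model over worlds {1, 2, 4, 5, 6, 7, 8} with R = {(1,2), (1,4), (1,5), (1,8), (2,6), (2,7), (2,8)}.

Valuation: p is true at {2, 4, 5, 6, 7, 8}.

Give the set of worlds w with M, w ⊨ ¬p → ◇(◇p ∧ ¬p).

{2, 4, 5, 6, 7, 8}

1: ¬p is T, ◇(◇p ∧ ¬p) is F. ✗
2: ¬p is F, ◇(◇p ∧ ¬p) is F. ✓
4: ¬p is F, ◇(◇p ∧ ¬p) is F. ✓
5: ¬p is F, ◇(◇p ∧ ¬p) is F. ✓
6: ¬p is F, ◇(◇p ∧ ¬p) is F. ✓
7: ¬p is F, ◇(◇p ∧ ¬p) is F. ✓
8: ¬p is F, ◇(◇p ∧ ¬p) is F. ✓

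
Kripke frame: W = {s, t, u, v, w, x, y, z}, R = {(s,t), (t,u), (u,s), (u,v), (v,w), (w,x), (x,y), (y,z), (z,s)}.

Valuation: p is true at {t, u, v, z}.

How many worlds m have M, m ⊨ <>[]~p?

4

s: successors {t}; []~p there: t:F. ✗
t: successors {u}; []~p there: u:F. ✗
u: successors {s, v}; []~p there: s:F, v:T. ✓
v: successors {w}; []~p there: w:T. ✓
w: successors {x}; []~p there: x:T. ✓
x: successors {y}; []~p there: y:F. ✗
y: successors {z}; []~p there: z:T. ✓
z: successors {s}; []~p there: s:F. ✗
Satisfying worlds: {u, v, w, y}.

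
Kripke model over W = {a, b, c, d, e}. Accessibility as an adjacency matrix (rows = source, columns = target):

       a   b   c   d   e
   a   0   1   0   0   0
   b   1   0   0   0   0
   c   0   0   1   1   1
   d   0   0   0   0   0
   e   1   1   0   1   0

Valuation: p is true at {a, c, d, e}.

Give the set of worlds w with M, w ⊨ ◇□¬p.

a: successors {b}; □¬p there: b:F. ✗
b: successors {a}; □¬p there: a:T. ✓
c: successors {c, d, e}; □¬p there: c:F, d:T, e:F. ✓
d: no successors, so ◇□¬p fails. ✗
e: successors {a, b, d}; □¬p there: a:T, b:F, d:T. ✓

{b, c, e}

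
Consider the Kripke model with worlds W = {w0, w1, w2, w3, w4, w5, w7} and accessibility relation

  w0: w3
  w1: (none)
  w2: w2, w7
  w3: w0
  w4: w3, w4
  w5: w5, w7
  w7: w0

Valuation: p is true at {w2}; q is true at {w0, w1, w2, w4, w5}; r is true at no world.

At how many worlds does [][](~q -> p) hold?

2

w0: successors {w3}; [](~q -> p) there: w3:T. ✓
w1: no successors, so [][](~q -> p) holds vacuously. ✓
w2: successors {w2, w7}; [](~q -> p) there: w2:F, w7:T. ✗
w3: successors {w0}; [](~q -> p) there: w0:F. ✗
w4: successors {w3, w4}; [](~q -> p) there: w3:T, w4:F. ✗
w5: successors {w5, w7}; [](~q -> p) there: w5:F, w7:T. ✗
w7: successors {w0}; [](~q -> p) there: w0:F. ✗
Satisfying worlds: {w0, w1}.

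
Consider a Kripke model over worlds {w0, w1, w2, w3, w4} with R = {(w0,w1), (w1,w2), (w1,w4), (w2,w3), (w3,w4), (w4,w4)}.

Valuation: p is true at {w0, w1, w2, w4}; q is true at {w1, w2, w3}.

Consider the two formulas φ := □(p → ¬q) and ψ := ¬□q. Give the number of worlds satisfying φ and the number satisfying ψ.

For □(p → ¬q):
w0: successors {w1}; p → ¬q there: w1:F. ✗
w1: successors {w2, w4}; p → ¬q there: w2:F, w4:T. ✗
w2: successors {w3}; p → ¬q there: w3:T. ✓
w3: successors {w4}; p → ¬q there: w4:T. ✓
w4: successors {w4}; p → ¬q there: w4:T. ✓
— 3 worlds.
For ¬□q:
w0: □q is T. ✗
w1: □q is F. ✓
w2: □q is T. ✗
w3: □q is F. ✓
w4: □q is F. ✓
— 3 worlds.

3 and 3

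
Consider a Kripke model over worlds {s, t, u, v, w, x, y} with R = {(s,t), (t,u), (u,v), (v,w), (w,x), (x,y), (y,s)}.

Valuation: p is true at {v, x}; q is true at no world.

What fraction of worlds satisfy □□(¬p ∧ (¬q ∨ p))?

s: successors {t}; □(¬p ∧ (¬q ∨ p)) there: t:T. ✓
t: successors {u}; □(¬p ∧ (¬q ∨ p)) there: u:F. ✗
u: successors {v}; □(¬p ∧ (¬q ∨ p)) there: v:T. ✓
v: successors {w}; □(¬p ∧ (¬q ∨ p)) there: w:F. ✗
w: successors {x}; □(¬p ∧ (¬q ∨ p)) there: x:T. ✓
x: successors {y}; □(¬p ∧ (¬q ∨ p)) there: y:T. ✓
y: successors {s}; □(¬p ∧ (¬q ∨ p)) there: s:T. ✓
That's 5 of 7 worlds, so 5/7.

5/7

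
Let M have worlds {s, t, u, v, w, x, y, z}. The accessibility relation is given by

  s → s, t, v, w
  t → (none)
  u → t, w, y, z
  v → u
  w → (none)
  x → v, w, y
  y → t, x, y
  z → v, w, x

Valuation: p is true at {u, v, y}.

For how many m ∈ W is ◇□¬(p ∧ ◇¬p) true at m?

5

s: successors {s, t, v, w}; □¬(p ∧ ◇¬p) there: s:T, t:T, v:F, w:T. ✓
t: no successors, so ◇□¬(p ∧ ◇¬p) fails. ✗
u: successors {t, w, y, z}; □¬(p ∧ ◇¬p) there: t:T, w:T, y:F, z:T. ✓
v: successors {u}; □¬(p ∧ ◇¬p) there: u:F. ✗
w: no successors, so ◇□¬(p ∧ ◇¬p) fails. ✗
x: successors {v, w, y}; □¬(p ∧ ◇¬p) there: v:F, w:T, y:F. ✓
y: successors {t, x, y}; □¬(p ∧ ◇¬p) there: t:T, x:F, y:F. ✓
z: successors {v, w, x}; □¬(p ∧ ◇¬p) there: v:F, w:T, x:F. ✓
Satisfying worlds: {s, u, x, y, z}.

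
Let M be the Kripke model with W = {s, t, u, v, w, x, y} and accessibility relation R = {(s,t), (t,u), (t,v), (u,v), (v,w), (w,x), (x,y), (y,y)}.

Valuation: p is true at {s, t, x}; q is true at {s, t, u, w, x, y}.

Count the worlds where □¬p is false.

2

s: successors {t}; ¬p there: t:F. ✗
t: successors {u, v}; ¬p there: u:T, v:T. ✓
u: successors {v}; ¬p there: v:T. ✓
v: successors {w}; ¬p there: w:T. ✓
w: successors {x}; ¬p there: x:F. ✗
x: successors {y}; ¬p there: y:T. ✓
y: successors {y}; ¬p there: y:T. ✓
Satisfying worlds: {t, u, v, x, y}.
So □¬p fails at the other 2 worlds.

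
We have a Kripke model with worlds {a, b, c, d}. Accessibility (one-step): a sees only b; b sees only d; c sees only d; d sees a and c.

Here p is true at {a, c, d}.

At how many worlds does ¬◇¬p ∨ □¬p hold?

4

a: ¬◇¬p is F, □¬p is T. ✓
b: ¬◇¬p is T, □¬p is F. ✓
c: ¬◇¬p is T, □¬p is F. ✓
d: ¬◇¬p is T, □¬p is F. ✓
Satisfying worlds: {a, b, c, d}.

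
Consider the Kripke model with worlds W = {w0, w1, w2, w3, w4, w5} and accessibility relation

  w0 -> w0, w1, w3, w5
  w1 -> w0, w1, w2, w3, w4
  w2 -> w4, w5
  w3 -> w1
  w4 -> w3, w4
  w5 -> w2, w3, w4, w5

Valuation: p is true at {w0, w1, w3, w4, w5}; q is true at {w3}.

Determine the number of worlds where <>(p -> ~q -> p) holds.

w0: successors {w0, w1, w3, w5}; p -> ~q -> p there: w0:T, w1:T, w3:T, w5:T. ✓
w1: successors {w0, w1, w2, w3, w4}; p -> ~q -> p there: w0:T, w1:T, w2:T, w3:T, w4:T. ✓
w2: successors {w4, w5}; p -> ~q -> p there: w4:T, w5:T. ✓
w3: successors {w1}; p -> ~q -> p there: w1:T. ✓
w4: successors {w3, w4}; p -> ~q -> p there: w3:T, w4:T. ✓
w5: successors {w2, w3, w4, w5}; p -> ~q -> p there: w2:T, w3:T, w4:T, w5:T. ✓
Satisfying worlds: {w0, w1, w2, w3, w4, w5}.

6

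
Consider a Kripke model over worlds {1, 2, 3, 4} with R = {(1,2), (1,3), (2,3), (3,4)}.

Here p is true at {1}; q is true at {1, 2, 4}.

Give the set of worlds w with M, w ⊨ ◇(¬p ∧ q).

1: successors {2, 3}; ¬p ∧ q there: 2:T, 3:F. ✓
2: successors {3}; ¬p ∧ q there: 3:F. ✗
3: successors {4}; ¬p ∧ q there: 4:T. ✓
4: no successors, so ◇(¬p ∧ q) fails. ✗

{1, 3}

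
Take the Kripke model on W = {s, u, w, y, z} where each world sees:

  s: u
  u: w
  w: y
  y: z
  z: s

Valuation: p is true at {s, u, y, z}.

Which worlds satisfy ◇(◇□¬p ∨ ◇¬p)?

{s, z}

s: successors {u}; ◇□¬p ∨ ◇¬p there: u:T. ✓
u: successors {w}; ◇□¬p ∨ ◇¬p there: w:F. ✗
w: successors {y}; ◇□¬p ∨ ◇¬p there: y:F. ✗
y: successors {z}; ◇□¬p ∨ ◇¬p there: z:F. ✗
z: successors {s}; ◇□¬p ∨ ◇¬p there: s:T. ✓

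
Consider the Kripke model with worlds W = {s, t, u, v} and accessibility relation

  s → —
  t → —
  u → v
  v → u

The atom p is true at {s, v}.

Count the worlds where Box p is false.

s: no successors, so Box p holds vacuously. ✓
t: no successors, so Box p holds vacuously. ✓
u: successors {v}; p there: v:T. ✓
v: successors {u}; p there: u:F. ✗
Satisfying worlds: {s, t, u}.
So Box p fails at the other 1 world.

1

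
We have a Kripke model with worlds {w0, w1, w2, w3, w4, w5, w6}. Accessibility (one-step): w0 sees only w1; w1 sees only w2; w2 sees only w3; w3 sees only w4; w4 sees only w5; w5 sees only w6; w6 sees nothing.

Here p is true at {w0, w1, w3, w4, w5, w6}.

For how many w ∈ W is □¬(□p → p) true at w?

2

w0: successors {w1}; ¬(□p → p) there: w1:F. ✗
w1: successors {w2}; ¬(□p → p) there: w2:T. ✓
w2: successors {w3}; ¬(□p → p) there: w3:F. ✗
w3: successors {w4}; ¬(□p → p) there: w4:F. ✗
w4: successors {w5}; ¬(□p → p) there: w5:F. ✗
w5: successors {w6}; ¬(□p → p) there: w6:F. ✗
w6: no successors, so □¬(□p → p) holds vacuously. ✓
Satisfying worlds: {w1, w6}.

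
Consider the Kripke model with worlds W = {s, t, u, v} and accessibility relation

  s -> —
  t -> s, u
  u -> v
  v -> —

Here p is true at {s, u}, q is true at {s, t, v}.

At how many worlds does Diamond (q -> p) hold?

1

s: no successors, so Diamond (q -> p) fails. ✗
t: successors {s, u}; q -> p there: s:T, u:T. ✓
u: successors {v}; q -> p there: v:F. ✗
v: no successors, so Diamond (q -> p) fails. ✗
Satisfying worlds: {t}.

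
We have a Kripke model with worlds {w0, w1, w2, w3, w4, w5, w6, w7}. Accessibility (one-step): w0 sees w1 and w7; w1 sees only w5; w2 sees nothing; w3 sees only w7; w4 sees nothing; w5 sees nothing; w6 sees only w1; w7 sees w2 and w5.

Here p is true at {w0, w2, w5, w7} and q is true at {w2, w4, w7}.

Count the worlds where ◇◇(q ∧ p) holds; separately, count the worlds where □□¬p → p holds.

For ◇◇(q ∧ p):
w0: successors {w1, w7}; ◇(q ∧ p) there: w1:F, w7:T. ✓
w1: successors {w5}; ◇(q ∧ p) there: w5:F. ✗
w2: no successors, so ◇◇(q ∧ p) fails. ✗
w3: successors {w7}; ◇(q ∧ p) there: w7:T. ✓
w4: no successors, so ◇◇(q ∧ p) fails. ✗
w5: no successors, so ◇◇(q ∧ p) fails. ✗
w6: successors {w1}; ◇(q ∧ p) there: w1:F. ✗
w7: successors {w2, w5}; ◇(q ∧ p) there: w2:F, w5:F. ✗
— 2 worlds.
For □□¬p → p:
w0: □□¬p is F, p is T. ✓
w1: □□¬p is T, p is F. ✗
w2: □□¬p is T, p is T. ✓
w3: □□¬p is F, p is F. ✓
w4: □□¬p is T, p is F. ✗
w5: □□¬p is T, p is T. ✓
w6: □□¬p is F, p is F. ✓
w7: □□¬p is T, p is T. ✓
— 6 worlds.

2 and 6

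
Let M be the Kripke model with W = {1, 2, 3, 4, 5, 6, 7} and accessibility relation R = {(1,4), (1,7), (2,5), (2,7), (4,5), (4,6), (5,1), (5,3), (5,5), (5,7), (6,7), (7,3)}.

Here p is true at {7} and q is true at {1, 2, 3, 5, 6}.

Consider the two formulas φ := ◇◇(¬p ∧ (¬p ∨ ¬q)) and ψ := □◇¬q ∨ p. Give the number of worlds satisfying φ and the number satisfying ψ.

5 and 3

For ◇◇(¬p ∧ (¬p ∨ ¬q)):
1: successors {4, 7}; ◇(¬p ∧ (¬p ∨ ¬q)) there: 4:T, 7:T. ✓
2: successors {5, 7}; ◇(¬p ∧ (¬p ∨ ¬q)) there: 5:T, 7:T. ✓
3: no successors, so ◇◇(¬p ∧ (¬p ∨ ¬q)) fails. ✗
4: successors {5, 6}; ◇(¬p ∧ (¬p ∨ ¬q)) there: 5:T, 6:F. ✓
5: successors {1, 3, 5, 7}; ◇(¬p ∧ (¬p ∨ ¬q)) there: 1:T, 3:F, 5:T, 7:T. ✓
6: successors {7}; ◇(¬p ∧ (¬p ∨ ¬q)) there: 7:T. ✓
7: successors {3}; ◇(¬p ∧ (¬p ∨ ¬q)) there: 3:F. ✗
— 5 worlds.
For □◇¬q ∨ p:
1: □◇¬q is F, p is F. ✗
2: □◇¬q is F, p is F. ✗
3: □◇¬q is T, p is F. ✓
4: □◇¬q is T, p is F. ✓
5: □◇¬q is F, p is F. ✗
6: □◇¬q is F, p is F. ✗
7: □◇¬q is F, p is T. ✓
— 3 worlds.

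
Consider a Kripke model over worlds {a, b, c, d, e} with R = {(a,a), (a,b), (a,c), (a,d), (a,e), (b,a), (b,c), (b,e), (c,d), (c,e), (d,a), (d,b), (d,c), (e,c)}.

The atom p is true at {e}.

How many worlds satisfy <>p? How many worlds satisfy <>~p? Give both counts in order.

For <>p:
a: successors {a, b, c, d, e}; p there: a:F, b:F, c:F, d:F, e:T. ✓
b: successors {a, c, e}; p there: a:F, c:F, e:T. ✓
c: successors {d, e}; p there: d:F, e:T. ✓
d: successors {a, b, c}; p there: a:F, b:F, c:F. ✗
e: successors {c}; p there: c:F. ✗
— 3 worlds.
For <>~p:
a: successors {a, b, c, d, e}; ~p there: a:T, b:T, c:T, d:T, e:F. ✓
b: successors {a, c, e}; ~p there: a:T, c:T, e:F. ✓
c: successors {d, e}; ~p there: d:T, e:F. ✓
d: successors {a, b, c}; ~p there: a:T, b:T, c:T. ✓
e: successors {c}; ~p there: c:T. ✓
— 5 worlds.

3 and 5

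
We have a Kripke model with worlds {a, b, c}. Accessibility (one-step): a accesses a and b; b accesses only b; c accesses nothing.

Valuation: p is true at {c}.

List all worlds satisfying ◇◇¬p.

{a, b}

a: successors {a, b}; ◇¬p there: a:T, b:T. ✓
b: successors {b}; ◇¬p there: b:T. ✓
c: no successors, so ◇◇¬p fails. ✗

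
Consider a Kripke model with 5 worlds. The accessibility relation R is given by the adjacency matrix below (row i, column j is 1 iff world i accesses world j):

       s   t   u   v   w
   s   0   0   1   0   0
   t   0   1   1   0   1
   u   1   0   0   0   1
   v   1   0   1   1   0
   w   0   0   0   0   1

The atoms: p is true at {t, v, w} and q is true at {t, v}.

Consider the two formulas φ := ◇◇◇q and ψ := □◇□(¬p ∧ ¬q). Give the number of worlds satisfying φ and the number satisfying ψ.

2 and 1

For ◇◇◇q:
s: successors {u}; ◇◇q there: u:F. ✗
t: successors {t, u, w}; ◇◇q there: t:T, u:F, w:F. ✓
u: successors {s, w}; ◇◇q there: s:F, w:F. ✗
v: successors {s, u, v}; ◇◇q there: s:F, u:F, v:T. ✓
w: successors {w}; ◇◇q there: w:F. ✗
— 2 worlds.
For □◇□(¬p ∧ ¬q):
s: successors {u}; ◇□(¬p ∧ ¬q) there: u:T. ✓
t: successors {t, u, w}; ◇□(¬p ∧ ¬q) there: t:F, u:T, w:F. ✗
u: successors {s, w}; ◇□(¬p ∧ ¬q) there: s:F, w:F. ✗
v: successors {s, u, v}; ◇□(¬p ∧ ¬q) there: s:F, u:T, v:T. ✗
w: successors {w}; ◇□(¬p ∧ ¬q) there: w:F. ✗
— 1 world.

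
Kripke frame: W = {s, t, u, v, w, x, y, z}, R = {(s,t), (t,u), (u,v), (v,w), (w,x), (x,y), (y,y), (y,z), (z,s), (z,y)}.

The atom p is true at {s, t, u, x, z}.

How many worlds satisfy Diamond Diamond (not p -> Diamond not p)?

7

s: successors {t}; Diamond (not p -> Diamond not p) there: t:T. ✓
t: successors {u}; Diamond (not p -> Diamond not p) there: u:T. ✓
u: successors {v}; Diamond (not p -> Diamond not p) there: v:F. ✗
v: successors {w}; Diamond (not p -> Diamond not p) there: w:T. ✓
w: successors {x}; Diamond (not p -> Diamond not p) there: x:T. ✓
x: successors {y}; Diamond (not p -> Diamond not p) there: y:T. ✓
y: successors {y, z}; Diamond (not p -> Diamond not p) there: y:T, z:T. ✓
z: successors {s, y}; Diamond (not p -> Diamond not p) there: s:T, y:T. ✓
Satisfying worlds: {s, t, v, w, x, y, z}.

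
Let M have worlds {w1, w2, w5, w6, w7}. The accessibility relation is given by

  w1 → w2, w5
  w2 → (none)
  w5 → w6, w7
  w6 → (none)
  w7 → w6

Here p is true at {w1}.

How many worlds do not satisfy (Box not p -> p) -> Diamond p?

w1: Box not p -> p is T, Diamond p is F. ✗
w2: Box not p -> p is F, Diamond p is F. ✓
w5: Box not p -> p is F, Diamond p is F. ✓
w6: Box not p -> p is F, Diamond p is F. ✓
w7: Box not p -> p is F, Diamond p is F. ✓
Satisfying worlds: {w2, w5, w6, w7}.
So (Box not p -> p) -> Diamond p fails at the other 1 world.

1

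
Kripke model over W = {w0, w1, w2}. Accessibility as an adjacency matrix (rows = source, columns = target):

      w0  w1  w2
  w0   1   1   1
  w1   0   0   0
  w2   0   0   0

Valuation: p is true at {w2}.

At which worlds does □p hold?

{w1, w2}

w0: successors {w0, w1, w2}; p there: w0:F, w1:F, w2:T. ✗
w1: no successors, so □p holds vacuously. ✓
w2: no successors, so □p holds vacuously. ✓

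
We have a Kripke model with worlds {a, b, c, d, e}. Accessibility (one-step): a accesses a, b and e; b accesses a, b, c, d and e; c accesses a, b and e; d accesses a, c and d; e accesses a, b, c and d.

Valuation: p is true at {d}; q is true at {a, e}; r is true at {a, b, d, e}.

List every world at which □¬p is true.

{a, c}

a: successors {a, b, e}; ¬p there: a:T, b:T, e:T. ✓
b: successors {a, b, c, d, e}; ¬p there: a:T, b:T, c:T, d:F, e:T. ✗
c: successors {a, b, e}; ¬p there: a:T, b:T, e:T. ✓
d: successors {a, c, d}; ¬p there: a:T, c:T, d:F. ✗
e: successors {a, b, c, d}; ¬p there: a:T, b:T, c:T, d:F. ✗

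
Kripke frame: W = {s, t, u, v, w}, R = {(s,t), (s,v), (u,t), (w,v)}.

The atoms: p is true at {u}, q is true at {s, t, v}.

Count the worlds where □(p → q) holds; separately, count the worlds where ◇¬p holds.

For □(p → q):
s: successors {t, v}; p → q there: t:T, v:T. ✓
t: no successors, so □(p → q) holds vacuously. ✓
u: successors {t}; p → q there: t:T. ✓
v: no successors, so □(p → q) holds vacuously. ✓
w: successors {v}; p → q there: v:T. ✓
— 5 worlds.
For ◇¬p:
s: successors {t, v}; ¬p there: t:T, v:T. ✓
t: no successors, so ◇¬p fails. ✗
u: successors {t}; ¬p there: t:T. ✓
v: no successors, so ◇¬p fails. ✗
w: successors {v}; ¬p there: v:T. ✓
— 3 worlds.

5 and 3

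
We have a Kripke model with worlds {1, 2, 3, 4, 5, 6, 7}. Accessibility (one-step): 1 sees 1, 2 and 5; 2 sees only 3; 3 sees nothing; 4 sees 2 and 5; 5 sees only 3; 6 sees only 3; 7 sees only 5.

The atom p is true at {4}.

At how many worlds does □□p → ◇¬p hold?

6

1: □□p is F, ◇¬p is T. ✓
2: □□p is T, ◇¬p is T. ✓
3: □□p is T, ◇¬p is F. ✗
4: □□p is F, ◇¬p is T. ✓
5: □□p is T, ◇¬p is T. ✓
6: □□p is T, ◇¬p is T. ✓
7: □□p is F, ◇¬p is T. ✓
Satisfying worlds: {1, 2, 4, 5, 6, 7}.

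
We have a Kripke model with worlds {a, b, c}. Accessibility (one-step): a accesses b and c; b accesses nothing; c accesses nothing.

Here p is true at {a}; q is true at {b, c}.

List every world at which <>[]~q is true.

{a}

a: successors {b, c}; []~q there: b:T, c:T. ✓
b: no successors, so <>[]~q fails. ✗
c: no successors, so <>[]~q fails. ✗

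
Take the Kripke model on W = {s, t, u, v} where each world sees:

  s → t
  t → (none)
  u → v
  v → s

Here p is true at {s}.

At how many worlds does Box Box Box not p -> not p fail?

s: Box Box Box not p is T, not p is F. ✗
t: Box Box Box not p is T, not p is T. ✓
u: Box Box Box not p is T, not p is T. ✓
v: Box Box Box not p is T, not p is T. ✓
Satisfying worlds: {t, u, v}.
So Box Box Box not p -> not p fails at the other 1 world.

1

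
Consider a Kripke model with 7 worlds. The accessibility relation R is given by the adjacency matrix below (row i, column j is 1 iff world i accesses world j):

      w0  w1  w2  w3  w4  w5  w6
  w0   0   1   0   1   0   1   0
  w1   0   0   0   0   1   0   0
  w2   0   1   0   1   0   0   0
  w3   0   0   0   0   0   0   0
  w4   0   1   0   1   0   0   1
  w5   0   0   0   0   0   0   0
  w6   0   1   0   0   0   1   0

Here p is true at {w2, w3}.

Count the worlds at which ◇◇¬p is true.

w0: successors {w1, w3, w5}; ◇¬p there: w1:T, w3:F, w5:F. ✓
w1: successors {w4}; ◇¬p there: w4:T. ✓
w2: successors {w1, w3}; ◇¬p there: w1:T, w3:F. ✓
w3: no successors, so ◇◇¬p fails. ✗
w4: successors {w1, w3, w6}; ◇¬p there: w1:T, w3:F, w6:T. ✓
w5: no successors, so ◇◇¬p fails. ✗
w6: successors {w1, w5}; ◇¬p there: w1:T, w5:F. ✓
Satisfying worlds: {w0, w1, w2, w4, w6}.

5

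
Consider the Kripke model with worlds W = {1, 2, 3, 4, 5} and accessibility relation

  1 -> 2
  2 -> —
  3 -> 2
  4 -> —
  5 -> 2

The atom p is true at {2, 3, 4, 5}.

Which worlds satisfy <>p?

{1, 3, 5}

1: successors {2}; p there: 2:T. ✓
2: no successors, so <>p fails. ✗
3: successors {2}; p there: 2:T. ✓
4: no successors, so <>p fails. ✗
5: successors {2}; p there: 2:T. ✓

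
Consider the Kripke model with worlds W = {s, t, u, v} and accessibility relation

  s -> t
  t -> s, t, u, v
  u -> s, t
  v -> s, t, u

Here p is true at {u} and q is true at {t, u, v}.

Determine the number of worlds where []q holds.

1

s: successors {t}; q there: t:T. ✓
t: successors {s, t, u, v}; q there: s:F, t:T, u:T, v:T. ✗
u: successors {s, t}; q there: s:F, t:T. ✗
v: successors {s, t, u}; q there: s:F, t:T, u:T. ✗
Satisfying worlds: {s}.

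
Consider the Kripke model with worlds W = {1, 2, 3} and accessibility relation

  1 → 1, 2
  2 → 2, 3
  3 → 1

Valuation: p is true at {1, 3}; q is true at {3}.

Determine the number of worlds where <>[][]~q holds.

1

1: successors {1, 2}; [][]~q there: 1:F, 2:F. ✗
2: successors {2, 3}; [][]~q there: 2:F, 3:T. ✓
3: successors {1}; [][]~q there: 1:F. ✗
Satisfying worlds: {2}.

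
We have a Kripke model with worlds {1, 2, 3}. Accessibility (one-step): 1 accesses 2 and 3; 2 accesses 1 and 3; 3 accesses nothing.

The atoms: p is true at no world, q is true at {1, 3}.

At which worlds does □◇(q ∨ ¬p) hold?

1: successors {2, 3}; ◇(q ∨ ¬p) there: 2:T, 3:F. ✗
2: successors {1, 3}; ◇(q ∨ ¬p) there: 1:T, 3:F. ✗
3: no successors, so □◇(q ∨ ¬p) holds vacuously. ✓

{3}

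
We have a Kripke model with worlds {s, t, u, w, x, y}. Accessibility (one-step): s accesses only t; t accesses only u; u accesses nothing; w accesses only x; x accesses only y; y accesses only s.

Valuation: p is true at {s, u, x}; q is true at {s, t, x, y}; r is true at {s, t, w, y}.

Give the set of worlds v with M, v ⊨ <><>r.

s: successors {t}; <>r there: t:F. ✗
t: successors {u}; <>r there: u:F. ✗
u: no successors, so <><>r fails. ✗
w: successors {x}; <>r there: x:T. ✓
x: successors {y}; <>r there: y:T. ✓
y: successors {s}; <>r there: s:T. ✓

{w, x, y}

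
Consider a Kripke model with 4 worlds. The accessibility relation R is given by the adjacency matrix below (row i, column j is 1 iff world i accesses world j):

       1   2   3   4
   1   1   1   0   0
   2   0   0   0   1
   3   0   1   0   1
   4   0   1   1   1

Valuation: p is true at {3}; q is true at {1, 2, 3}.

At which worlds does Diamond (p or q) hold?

1: successors {1, 2}; p or q there: 1:T, 2:T. ✓
2: successors {4}; p or q there: 4:F. ✗
3: successors {2, 4}; p or q there: 2:T, 4:F. ✓
4: successors {2, 3, 4}; p or q there: 2:T, 3:T, 4:F. ✓

{1, 3, 4}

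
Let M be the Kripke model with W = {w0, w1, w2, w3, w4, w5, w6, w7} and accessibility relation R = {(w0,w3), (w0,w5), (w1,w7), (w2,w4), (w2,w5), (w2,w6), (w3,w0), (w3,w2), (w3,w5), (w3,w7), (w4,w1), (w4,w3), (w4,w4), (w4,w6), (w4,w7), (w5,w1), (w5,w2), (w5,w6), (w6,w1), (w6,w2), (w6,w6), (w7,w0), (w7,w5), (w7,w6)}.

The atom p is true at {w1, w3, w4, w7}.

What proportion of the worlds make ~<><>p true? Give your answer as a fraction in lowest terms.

1/8

w0: <><>p is T. ✗
w1: <><>p is F. ✓
w2: <><>p is T. ✗
w3: <><>p is T. ✗
w4: <><>p is T. ✗
w5: <><>p is T. ✗
w6: <><>p is T. ✗
w7: <><>p is T. ✗
That's 1 of 8 worlds, so 1/8.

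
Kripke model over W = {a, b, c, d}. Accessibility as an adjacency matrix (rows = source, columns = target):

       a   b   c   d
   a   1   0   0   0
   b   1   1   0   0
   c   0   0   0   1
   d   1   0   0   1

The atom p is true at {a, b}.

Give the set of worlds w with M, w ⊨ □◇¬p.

a: successors {a}; ◇¬p there: a:F. ✗
b: successors {a, b}; ◇¬p there: a:F, b:F. ✗
c: successors {d}; ◇¬p there: d:T. ✓
d: successors {a, d}; ◇¬p there: a:F, d:T. ✗

{c}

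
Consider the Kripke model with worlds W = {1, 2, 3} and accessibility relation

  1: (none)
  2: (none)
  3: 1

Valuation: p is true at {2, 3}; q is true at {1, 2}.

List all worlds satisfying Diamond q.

{3}

1: no successors, so Diamond q fails. ✗
2: no successors, so Diamond q fails. ✗
3: successors {1}; q there: 1:T. ✓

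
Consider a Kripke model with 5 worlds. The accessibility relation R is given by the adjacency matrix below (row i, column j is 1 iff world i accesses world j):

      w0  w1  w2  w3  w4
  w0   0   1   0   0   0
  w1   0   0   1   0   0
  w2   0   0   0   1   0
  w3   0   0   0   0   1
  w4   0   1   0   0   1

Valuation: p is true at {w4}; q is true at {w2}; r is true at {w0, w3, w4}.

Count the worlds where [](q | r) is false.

w0: successors {w1}; q | r there: w1:F. ✗
w1: successors {w2}; q | r there: w2:T. ✓
w2: successors {w3}; q | r there: w3:T. ✓
w3: successors {w4}; q | r there: w4:T. ✓
w4: successors {w1, w4}; q | r there: w1:F, w4:T. ✗
Satisfying worlds: {w1, w2, w3}.
So [](q | r) fails at the other 2 worlds.

2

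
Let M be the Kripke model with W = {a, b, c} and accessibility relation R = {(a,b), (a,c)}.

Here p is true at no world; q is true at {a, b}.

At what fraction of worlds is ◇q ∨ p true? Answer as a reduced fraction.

1/3

a: ◇q is T, p is F. ✓
b: ◇q is F, p is F. ✗
c: ◇q is F, p is F. ✗
That's 1 of 3 worlds, so 1/3.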